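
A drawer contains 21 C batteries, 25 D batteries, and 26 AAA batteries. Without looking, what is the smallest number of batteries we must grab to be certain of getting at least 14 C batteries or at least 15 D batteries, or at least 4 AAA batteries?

31

The worst case stops just short of every target: 13 C, 14 D, 3 AAA — 13 + 14 + 3 = 30 batteries.
One more battery must push some type to its target, so 30 + 1 = 31.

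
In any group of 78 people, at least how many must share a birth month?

7

There are 12 months of the year, which serve as the pigeonholes.
If each of the 12 months of the year held at most 6, the total would be at most 12 × 6 = 72 < 78, a contradiction.
So at least one holds ⌈78/12⌉ = 7.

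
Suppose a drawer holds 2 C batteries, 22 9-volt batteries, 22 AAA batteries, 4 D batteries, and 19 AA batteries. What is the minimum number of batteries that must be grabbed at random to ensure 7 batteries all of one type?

25

Treat the 5 types as pigeonholes.
In the worst case we take at most 6 of each type, but all 2 C and all 4 D (fewer than 6), giving 2 + 6 + 6 + 4 + 6 = 24.
One more battery then forces some type to 7, so 24 + 1 = 25.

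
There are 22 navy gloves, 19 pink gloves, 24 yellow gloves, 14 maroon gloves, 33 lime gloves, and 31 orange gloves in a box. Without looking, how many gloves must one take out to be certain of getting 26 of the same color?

130

In the worst case we take at most 25 of each color, but all 22 navy, all 19 pink, all 24 yellow, and all 14 maroon (fewer than 25), giving 22 + 19 + 24 + 14 + 25 + 25 = 129.
One more glove then forces some color to 26, so 129 + 1 = 130.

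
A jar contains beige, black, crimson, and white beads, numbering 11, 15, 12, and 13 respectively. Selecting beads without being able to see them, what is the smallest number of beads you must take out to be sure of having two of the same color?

Treat the 4 colors as pigeonholes.
The worst case takes 1 bead of each color without reaching 2 of any: 4 × 1 = 4.
The next bead must bring some color to 2, so 4 + 1 = 5.

5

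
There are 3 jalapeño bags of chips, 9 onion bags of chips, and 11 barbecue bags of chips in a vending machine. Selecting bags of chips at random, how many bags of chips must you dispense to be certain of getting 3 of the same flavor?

Treat the 3 flavors as pigeonholes.
The worst case takes 2 bags of chips of each flavor without reaching 3 of any: 3 × 2 = 6.
The next bag of chips must bring some flavor to 3, so 6 + 1 = 7.

7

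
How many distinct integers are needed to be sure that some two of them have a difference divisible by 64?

Use the pigeonhole principle on residue classes: two integers differ by a multiple of 64 exactly when they share a remainder mod 64.
There are 64 residue classes mod 64, so 64 integers can all lie in distinct classes.
One more integer must repeat a residue, giving a difference divisible by 64. So n = 64 + 1 = 65.

65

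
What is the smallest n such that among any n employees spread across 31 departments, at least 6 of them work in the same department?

There are 31 departments acting as pigeonholes.
With 31 × 5 = 155 employees we could place exactly 5 in each, with no class reaching 6.
One more forces some class to hold 6, so 155 + 1 = 156.

156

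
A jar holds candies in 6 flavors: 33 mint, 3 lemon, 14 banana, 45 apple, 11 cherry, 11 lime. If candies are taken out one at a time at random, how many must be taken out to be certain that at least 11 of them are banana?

114

The worst case draws every non-banana candy first: 33 + 3 + 45 + 11 + 11 = 103.
The next 11 draws are then forced to be banana, giving 103 + 11 = 114.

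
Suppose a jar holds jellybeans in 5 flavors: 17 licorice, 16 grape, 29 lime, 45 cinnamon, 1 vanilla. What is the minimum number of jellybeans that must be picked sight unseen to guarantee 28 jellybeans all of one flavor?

Treat the 5 flavors as pigeonholes.
In the worst case we take at most 27 of each flavor, but all 17 licorice, all 16 grape, and all 1 vanilla (fewer than 27), giving 17 + 16 + 27 + 27 + 1 = 88.
One more jellybean then forces some flavor to 28, so 88 + 1 = 89.

89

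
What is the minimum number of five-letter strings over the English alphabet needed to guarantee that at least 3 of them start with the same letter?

There are 26 possible first letters acting as pigeonholes.
With 26 × 2 = 52 five-letter strings over the English alphabet we could place exactly 2 in each, with no class reaching 3.
One more forces some class to hold 3, so 52 + 1 = 53.

53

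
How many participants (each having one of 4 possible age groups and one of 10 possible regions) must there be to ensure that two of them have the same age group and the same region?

There are 4 × 10 = 40 (age group, region) combinations acting as pigeonholes.
With 40 participants we could place one in each, avoiding any repeat.
One more forces some (age group, region) pair to hold 2, so 40 + 1 = 41.

41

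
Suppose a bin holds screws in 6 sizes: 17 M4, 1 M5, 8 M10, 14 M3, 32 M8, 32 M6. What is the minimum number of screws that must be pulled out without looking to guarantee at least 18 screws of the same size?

75

Treat the 6 sizes as pigeonholes.
In the worst case we take at most 17 of each size, but all 1 M5, all 8 M10, and all 14 M3 (fewer than 17), giving 17 + 1 + 8 + 14 + 17 + 17 = 74.
One more screw then forces some size to 18, so 74 + 1 = 75.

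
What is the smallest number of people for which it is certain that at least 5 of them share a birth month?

There are 12 months of the year acting as pigeonholes.
With 12 × 4 = 48 people we could place exactly 4 in each, with no class reaching 5.
One more forces some class to hold 5, so 48 + 1 = 49.

49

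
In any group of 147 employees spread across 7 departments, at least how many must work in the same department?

If each of the 7 departments held at most 20, the total would be at most 7 × 20 = 140 < 147, a contradiction.
So at least one holds ⌈147/7⌉ = 21.

21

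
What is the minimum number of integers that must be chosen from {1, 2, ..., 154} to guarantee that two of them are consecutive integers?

Partition {1, …, 154} into 77 pairs: {1,2}, {3,4}, …, {153,154}.
Choosing 77 integers — say the 77 even numbers 2, 4, …, 154 — takes one from each pair and avoids the property.
Choosing 78 forces two into the same pair by pigeonhole, and those are consecutive. So 78.

78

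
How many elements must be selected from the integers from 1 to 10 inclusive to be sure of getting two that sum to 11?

6

Partition {1, …, 10} into 5 pairs: {1,10}, {2,9}, …, {5,6}.
Choosing 5 integers — say the integers 1 through 5 — takes one from each pair and avoids the property.
Choosing 6 forces two into the same pair by pigeonhole, and those sum to 11. So 6.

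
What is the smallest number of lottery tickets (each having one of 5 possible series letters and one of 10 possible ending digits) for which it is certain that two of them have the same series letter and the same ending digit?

51

There are 5 × 10 = 50 (series letter, ending digit) combinations acting as pigeonholes.
With 50 lottery tickets we could place one in each, avoiding any repeat.
One more forces some (series letter, ending digit) pair to hold 2, so 50 + 1 = 51.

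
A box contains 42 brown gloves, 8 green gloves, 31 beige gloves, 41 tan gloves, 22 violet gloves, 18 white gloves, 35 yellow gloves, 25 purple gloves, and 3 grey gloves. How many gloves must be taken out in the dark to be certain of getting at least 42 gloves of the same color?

Treat the 9 colors as pigeonholes.
In the worst case we take at most 41 of each color, but all 8 green, all 31 beige, all 22 violet, all 18 white, all 35 yellow, all 25 purple, and all 3 grey (fewer than 41), giving 41 + 8 + 31 + 41 + 22 + 18 + 35 + 25 + 3 = 224.
One more glove then forces some color to 42, so 224 + 1 = 225.

225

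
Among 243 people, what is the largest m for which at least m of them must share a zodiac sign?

If each of the 12 zodiac signs held at most 20, the total would be at most 12 × 20 = 240 < 243, a contradiction.
So at least one holds ⌈243/12⌉ = 21.

21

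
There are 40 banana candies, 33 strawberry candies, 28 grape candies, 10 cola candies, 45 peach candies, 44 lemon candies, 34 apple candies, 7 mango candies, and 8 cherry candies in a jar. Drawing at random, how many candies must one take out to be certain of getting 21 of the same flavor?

In the worst case we take at most 20 of each flavor, but all 10 cola, all 7 mango, and all 8 cherry (fewer than 20), giving 20 + 20 + 20 + 10 + 20 + 20 + 20 + 7 + 8 = 145.
One more candy then forces some flavor to 21, so 145 + 1 = 146.

146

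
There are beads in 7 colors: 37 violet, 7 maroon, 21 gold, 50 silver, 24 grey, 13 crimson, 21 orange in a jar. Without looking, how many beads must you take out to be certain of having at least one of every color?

167

The hardest color to obtain is maroon: we could draw every other bead first — 173 − 7 = 166 beads — without a single maroon one.
The next draw must be maroon, so 166 + 1 = 167.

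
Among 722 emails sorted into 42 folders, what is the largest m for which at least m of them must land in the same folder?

The 722 emails fall into 42 folders.
If each of the 42 folders held at most 17, the total would be at most 42 × 17 = 714 < 722, a contradiction.
So at least one holds ⌈722/42⌉ = 18.

18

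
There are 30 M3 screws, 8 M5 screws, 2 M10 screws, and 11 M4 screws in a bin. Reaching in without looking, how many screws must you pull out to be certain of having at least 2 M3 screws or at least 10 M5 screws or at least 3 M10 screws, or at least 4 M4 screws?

The worst case stops just short of every target: 1 M3, all 8 M5, 2 M10, 3 M4 — 1 + 8 + 2 + 3 = 14 screws.
One more screw must push some size to its target, so 14 + 1 = 15.

15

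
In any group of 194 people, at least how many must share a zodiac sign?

The 194 people fall into 12 zodiac signs.
If each of the 12 zodiac signs held at most 16, the total would be at most 12 × 16 = 192 < 194, a contradiction.
So at least one holds ⌈194/12⌉ = 17.

17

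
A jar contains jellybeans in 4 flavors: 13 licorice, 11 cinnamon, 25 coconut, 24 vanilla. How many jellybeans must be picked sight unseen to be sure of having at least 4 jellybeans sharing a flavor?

13

The worst case takes 3 jellybeans of each flavor without reaching 4 of any: 4 × 3 = 12.
The next jellybean must bring some flavor to 4, so 12 + 1 = 13.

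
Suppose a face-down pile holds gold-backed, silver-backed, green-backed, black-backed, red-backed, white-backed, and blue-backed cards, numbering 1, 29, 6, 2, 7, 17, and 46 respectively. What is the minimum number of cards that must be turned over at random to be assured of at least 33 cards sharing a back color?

Treat the 7 back colors as pigeonholes.
In the worst case we take at most 32 of each back color, but all 1 gold-backed, all 29 silver-backed, all 6 green-backed, all 2 black-backed, all 7 red-backed, and all 17 white-backed (fewer than 32), giving 1 + 29 + 6 + 2 + 7 + 17 + 32 = 94.
One more card then forces some back color to 33, so 94 + 1 = 95.

95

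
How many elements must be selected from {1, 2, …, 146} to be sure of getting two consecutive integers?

Partition {1, …, 146} into 73 pairs: {1,2}, {3,4}, …, {145,146}.
Choosing 73 integers — say the 73 even numbers 2, 4, …, 146 — takes one from each pair and avoids the property.
Choosing 74 forces two into the same pair by pigeonhole, and those are consecutive. So 74.

74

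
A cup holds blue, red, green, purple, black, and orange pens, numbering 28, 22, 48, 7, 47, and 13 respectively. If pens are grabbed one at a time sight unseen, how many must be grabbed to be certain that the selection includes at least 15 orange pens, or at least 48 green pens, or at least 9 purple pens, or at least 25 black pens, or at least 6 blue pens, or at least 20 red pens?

The worst case stops just short of every target: 5 blue, 19 red, 47 green, all 7 purple, 24 black, all 13 orange — 5 + 19 + 47 + 7 + 24 + 13 = 115 pens.
One more pen must push some ink color to its target, so 115 + 1 = 116.

116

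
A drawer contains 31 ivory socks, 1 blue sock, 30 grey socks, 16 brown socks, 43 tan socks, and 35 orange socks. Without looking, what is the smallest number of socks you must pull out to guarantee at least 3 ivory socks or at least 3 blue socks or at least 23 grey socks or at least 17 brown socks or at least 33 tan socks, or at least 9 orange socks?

The worst case stops just short of every target: 2 ivory, all 1 blue, 22 grey, 16 brown, 32 tan, 8 orange — 2 + 1 + 22 + 16 + 32 + 8 = 81 socks.
One more sock must push some color to its target, so 81 + 1 = 82.

82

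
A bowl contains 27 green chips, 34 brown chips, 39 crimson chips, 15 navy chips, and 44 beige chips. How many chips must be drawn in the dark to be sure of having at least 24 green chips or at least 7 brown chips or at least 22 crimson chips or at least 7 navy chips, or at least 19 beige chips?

75

The worst case stops just short of every target: 23 green, 6 brown, 21 crimson, 6 navy, 18 beige — 23 + 6 + 21 + 6 + 18 = 74 chips.
One more chip must push some color to its target, so 74 + 1 = 75.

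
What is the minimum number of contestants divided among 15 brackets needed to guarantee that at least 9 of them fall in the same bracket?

There are 15 brackets acting as pigeonholes.
With 15 × 8 = 120 contestants we could place exactly 8 in each, with no class reaching 9.
One more forces some class to hold 9, so 120 + 1 = 121.

121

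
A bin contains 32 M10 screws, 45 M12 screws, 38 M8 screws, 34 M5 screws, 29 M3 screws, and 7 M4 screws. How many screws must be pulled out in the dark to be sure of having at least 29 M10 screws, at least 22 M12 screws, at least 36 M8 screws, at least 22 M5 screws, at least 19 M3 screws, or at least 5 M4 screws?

Each of the 6 sizes has its own threshold; avoid all of them simultaneously.
The worst case stops just short of every target: 28 M10, 21 M12, 35 M8, 21 M5, 18 M3, 4 M4 — 28 + 21 + 35 + 21 + 18 + 4 = 127 screws.
One more screw must push some size to its target, so 127 + 1 = 128.

128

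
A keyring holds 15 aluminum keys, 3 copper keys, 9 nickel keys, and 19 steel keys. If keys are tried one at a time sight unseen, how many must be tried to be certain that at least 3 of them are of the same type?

The worst case takes 2 keys of each type without reaching 3 of any: 4 × 2 = 8.
The next key must bring some type to 3, so 8 + 1 = 9.

9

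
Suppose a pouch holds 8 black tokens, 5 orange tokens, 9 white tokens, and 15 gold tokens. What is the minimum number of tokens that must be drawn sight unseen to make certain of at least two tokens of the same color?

5

Treat the 4 colors as pigeonholes.
The worst case takes 1 token of each color without reaching 2 of any: 4 × 1 = 4.
The next token must bring some color to 2, so 4 + 1 = 5.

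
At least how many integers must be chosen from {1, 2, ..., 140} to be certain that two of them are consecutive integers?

71

Partition {1, …, 140} into 70 pairs: {1,2}, {3,4}, …, {139,140}.
Choosing 70 integers — say the 70 even numbers 2, 4, …, 140 — takes one from each pair and avoids the property.
Choosing 71 forces two into the same pair by pigeonhole, and those are consecutive. So 71.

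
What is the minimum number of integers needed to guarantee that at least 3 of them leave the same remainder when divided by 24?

There are 24 residue classes modulo 24 acting as pigeonholes.
With 24 × 2 = 48 integers we could place exactly 2 in each, with no class reaching 3.
One more forces some class to hold 3, so 48 + 1 = 49.

49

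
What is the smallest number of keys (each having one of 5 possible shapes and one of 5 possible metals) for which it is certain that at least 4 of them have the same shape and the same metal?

76

There are 5 × 5 = 25 (shape, metal) combinations acting as pigeonholes.
With 25 × 3 = 75 keys we could place exactly 3 in each, with no (shape, metal) pair reaching 4.
One more forces some (shape, metal) pair to hold 4, so 75 + 1 = 76.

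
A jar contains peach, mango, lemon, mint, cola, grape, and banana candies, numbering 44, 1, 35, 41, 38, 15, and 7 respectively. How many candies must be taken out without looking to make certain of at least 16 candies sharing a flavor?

84

Treat the 7 flavors as pigeonholes.
In the worst case we take at most 15 of each flavor, but all 1 mango and all 7 banana (fewer than 15), giving 15 + 1 + 15 + 15 + 15 + 15 + 7 = 83.
One more candy then forces some flavor to 16, so 83 + 1 = 84.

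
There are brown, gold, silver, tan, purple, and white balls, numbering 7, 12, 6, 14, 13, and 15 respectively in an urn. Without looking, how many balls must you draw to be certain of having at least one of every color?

62

The hardest color to obtain is silver: we could draw every other ball first — 67 − 6 = 61 balls — without a single silver one.
The next draw must be silver, so 61 + 1 = 62.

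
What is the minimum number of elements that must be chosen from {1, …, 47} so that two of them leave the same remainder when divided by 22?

Group the integers by remainder mod 22; there are 22 residue classes, each nonempty in this range.
Choosing one from each class (22 integers) avoids any shared remainder.
One more choice must repeat a class, so two differ by a multiple of 22. Hence 22 + 1 = 23.

23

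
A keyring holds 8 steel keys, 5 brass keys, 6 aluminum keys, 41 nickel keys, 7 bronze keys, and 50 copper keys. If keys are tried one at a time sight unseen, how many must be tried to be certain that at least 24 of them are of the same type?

73

Treat the 6 types as pigeonholes.
In the worst case we take at most 23 of each type, but all 8 steel, all 5 brass, all 6 aluminum, and all 7 bronze (fewer than 23), giving 8 + 5 + 6 + 23 + 7 + 23 = 72.
One more key then forces some type to 24, so 72 + 1 = 73.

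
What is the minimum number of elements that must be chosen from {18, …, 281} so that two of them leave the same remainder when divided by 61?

62

Group the integers by remainder mod 61; there are 61 residue classes, each nonempty in this range.
Choosing one from each class (61 integers) avoids any shared remainder.
One more choice must repeat a class, so two differ by a multiple of 61. Hence 61 + 1 = 62.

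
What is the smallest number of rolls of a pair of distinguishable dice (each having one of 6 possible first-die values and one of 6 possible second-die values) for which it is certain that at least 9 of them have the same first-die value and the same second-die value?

There are 6 × 6 = 36 (first-die value, second-die value) combinations acting as pigeonholes.
With 36 × 8 = 288 rolls of a pair of distinguishable dice we could place exactly 8 in each, with no (first-die value, second-die value) pair reaching 9.
One more forces some (first-die value, second-die value) pair to hold 9, so 288 + 1 = 289.

289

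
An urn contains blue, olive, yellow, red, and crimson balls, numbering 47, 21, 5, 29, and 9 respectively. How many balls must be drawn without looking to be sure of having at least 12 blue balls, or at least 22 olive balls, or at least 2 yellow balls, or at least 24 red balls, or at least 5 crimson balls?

Each of the 5 colors has its own threshold; avoid all of them simultaneously.
The worst case stops just short of every target: 11 blue, 21 olive, 1 yellow, 23 red, 4 crimson — 11 + 21 + 1 + 23 + 4 = 60 balls.
One more ball must push some color to its target, so 60 + 1 = 61.

61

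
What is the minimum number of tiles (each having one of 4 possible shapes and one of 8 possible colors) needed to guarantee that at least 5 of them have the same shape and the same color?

129

There are 4 × 8 = 32 (shape, color) combinations acting as pigeonholes.
With 32 × 4 = 128 tiles we could place exactly 4 in each, with no (shape, color) pair reaching 5.
One more forces some (shape, color) pair to hold 5, so 128 + 1 = 129.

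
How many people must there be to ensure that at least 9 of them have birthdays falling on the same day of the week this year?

There are 7 days of the week acting as pigeonholes.
With 7 × 8 = 56 people we could place exactly 8 in each, with no class reaching 9.
One more forces some class to hold 9, so 56 + 1 = 57.

57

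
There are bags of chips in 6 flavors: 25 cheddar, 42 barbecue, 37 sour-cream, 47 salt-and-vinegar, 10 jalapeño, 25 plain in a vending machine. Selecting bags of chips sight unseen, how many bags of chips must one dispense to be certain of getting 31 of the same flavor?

Treat the 6 flavors as pigeonholes.
In the worst case we take at most 30 of each flavor, but all 25 cheddar, all 10 jalapeño, and all 25 plain (fewer than 30), giving 25 + 30 + 30 + 30 + 10 + 25 = 150.
One more bag of chips then forces some flavor to 31, so 150 + 1 = 151.

151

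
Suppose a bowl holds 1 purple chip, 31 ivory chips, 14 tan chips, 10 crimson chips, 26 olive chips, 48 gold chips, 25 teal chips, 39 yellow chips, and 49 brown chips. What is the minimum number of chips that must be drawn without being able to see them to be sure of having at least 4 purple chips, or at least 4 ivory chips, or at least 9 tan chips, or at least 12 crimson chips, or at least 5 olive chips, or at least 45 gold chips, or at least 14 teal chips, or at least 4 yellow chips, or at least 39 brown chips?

The worst case stops just short of every target: all 1 purple, 3 ivory, 8 tan, all 10 crimson, 4 olive, 44 gold, 13 teal, 3 yellow, 38 brown — 1 + 3 + 8 + 10 + 4 + 44 + 13 + 3 + 38 = 124 chips.
One more chip must push some color to its target, so 124 + 1 = 125.

125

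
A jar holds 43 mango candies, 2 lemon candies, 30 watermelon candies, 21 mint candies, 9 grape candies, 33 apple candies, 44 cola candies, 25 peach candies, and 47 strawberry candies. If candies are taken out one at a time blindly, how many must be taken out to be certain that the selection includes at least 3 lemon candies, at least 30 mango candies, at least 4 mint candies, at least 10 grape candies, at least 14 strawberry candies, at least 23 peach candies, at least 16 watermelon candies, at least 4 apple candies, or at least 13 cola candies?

109

The worst case stops just short of every target: 29 mango, 2 lemon, 15 watermelon, 3 mint, 9 grape, 3 apple, 12 cola, 22 peach, 13 strawberry — 29 + 2 + 15 + 3 + 9 + 3 + 12 + 22 + 13 = 108 candies.
One more candy must push some flavor to its target, so 108 + 1 = 109.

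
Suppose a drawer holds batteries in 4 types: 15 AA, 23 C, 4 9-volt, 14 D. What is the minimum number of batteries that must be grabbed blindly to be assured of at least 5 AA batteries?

To avoid AA batteries as long as possible, exhaust the other 3 types first.
The worst case draws every non-AA battery first: 23 + 4 + 14 = 41.
The next 5 draws are then forced to be AA, giving 41 + 5 = 46.

46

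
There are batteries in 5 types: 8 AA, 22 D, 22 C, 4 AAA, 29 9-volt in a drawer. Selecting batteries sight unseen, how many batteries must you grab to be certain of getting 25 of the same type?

In the worst case we take at most 24 of each type, but all 8 AA, all 22 D, all 22 C, and all 4 AAA (fewer than 24), giving 8 + 22 + 22 + 4 + 24 = 80.
One more battery then forces some type to 25, so 80 + 1 = 81.

81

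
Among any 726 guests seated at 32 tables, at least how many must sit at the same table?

23

The 726 guests fall into 32 tables.
If each of the 32 tables held at most 22, the total would be at most 32 × 22 = 704 < 726, a contradiction.
So at least one holds ⌈726/32⌉ = 23.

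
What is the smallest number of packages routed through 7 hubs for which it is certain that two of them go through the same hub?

There are 7 hubs acting as pigeonholes.
With 7 packages we could place one in each, avoiding any repeat.
One more forces some class to hold 2, so 7 + 1 = 8.

8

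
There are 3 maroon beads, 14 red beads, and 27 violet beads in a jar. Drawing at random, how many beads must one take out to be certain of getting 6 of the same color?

14

Treat the 3 colors as pigeonholes.
In the worst case we take at most 5 of each color, but all 3 maroon (fewer than 5), giving 3 + 5 + 5 = 13.
One more bead then forces some color to 6, so 13 + 1 = 14.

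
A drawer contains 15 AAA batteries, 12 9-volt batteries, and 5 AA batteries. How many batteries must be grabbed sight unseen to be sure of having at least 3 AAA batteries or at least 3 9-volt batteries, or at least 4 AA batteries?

8

The worst case stops just short of every target: 2 AAA, 2 9-volt, 3 AA — 2 + 2 + 3 = 7 batteries.
One more battery must push some type to its target, so 7 + 1 = 8.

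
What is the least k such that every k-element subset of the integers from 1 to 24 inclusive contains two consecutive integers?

Partition {1, …, 24} into 12 pairs: {1,2}, {3,4}, …, {23,24}.
Choosing 12 integers — say the 12 even numbers 2, 4, …, 24 — takes one from each pair and avoids the property.
Choosing 13 forces two into the same pair by pigeonhole, and those are consecutive. So 13.

13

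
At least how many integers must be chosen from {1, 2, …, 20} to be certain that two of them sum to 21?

11

Partition {1, …, 20} into 10 pairs: {1,20}, {2,19}, …, {10,11}.
Choosing 10 integers — say the integers 1 through 10 — takes one from each pair and avoids the property.
Choosing 11 forces two into the same pair by pigeonhole, and those sum to 21. So 11.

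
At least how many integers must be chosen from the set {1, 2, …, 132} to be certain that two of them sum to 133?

Partition {1, …, 132} into 66 pairs: {1,132}, {2,131}, …, {66,67}.
Choosing 66 integers — say the integers 1 through 66 — takes one from each pair and avoids the property.
Choosing 67 forces two into the same pair by pigeonhole, and those sum to 133. So 67.

67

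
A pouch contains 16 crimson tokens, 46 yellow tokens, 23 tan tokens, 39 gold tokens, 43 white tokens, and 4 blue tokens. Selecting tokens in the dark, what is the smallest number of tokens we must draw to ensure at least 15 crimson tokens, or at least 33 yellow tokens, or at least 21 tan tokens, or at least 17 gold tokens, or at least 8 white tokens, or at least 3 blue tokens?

92

The worst case stops just short of every target: 14 crimson, 32 yellow, 20 tan, 16 gold, 7 white, 2 blue — 14 + 32 + 20 + 16 + 7 + 2 = 91 tokens.
One more token must push some color to its target, so 91 + 1 = 92.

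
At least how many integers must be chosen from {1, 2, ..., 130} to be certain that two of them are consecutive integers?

Partition {1, …, 130} into 65 pairs: {1,2}, {3,4}, …, {129,130}.
Choosing 65 integers — say the 65 even numbers 2, 4, …, 130 — takes one from each pair and avoids the property.
Choosing 66 forces two into the same pair by pigeonhole, and those are consecutive. So 66.

66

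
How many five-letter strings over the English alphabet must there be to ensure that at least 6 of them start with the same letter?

131

There are 26 possible first letters acting as pigeonholes.
With 26 × 5 = 130 five-letter strings over the English alphabet we could place exactly 5 in each, with no class reaching 6.
One more forces some class to hold 6, so 130 + 1 = 131.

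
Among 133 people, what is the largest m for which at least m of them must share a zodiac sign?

There are 12 zodiac signs, which serve as the pigeonholes.
If each of the 12 zodiac signs held at most 11, the total would be at most 12 × 11 = 132 < 133, a contradiction.
So at least one holds ⌈133/12⌉ = 12.

12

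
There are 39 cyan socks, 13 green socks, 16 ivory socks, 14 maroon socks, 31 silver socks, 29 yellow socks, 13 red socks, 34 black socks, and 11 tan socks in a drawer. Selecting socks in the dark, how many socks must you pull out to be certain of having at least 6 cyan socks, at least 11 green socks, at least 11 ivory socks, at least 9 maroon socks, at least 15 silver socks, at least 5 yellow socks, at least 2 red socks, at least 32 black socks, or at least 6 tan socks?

89

The worst case stops just short of every target: 5 cyan, 10 green, 10 ivory, 8 maroon, 14 silver, 4 yellow, 1 red, 31 black, 5 tan — 5 + 10 + 10 + 8 + 14 + 4 + 1 + 31 + 5 = 88 socks.
One more sock must push some color to its target, so 88 + 1 = 89.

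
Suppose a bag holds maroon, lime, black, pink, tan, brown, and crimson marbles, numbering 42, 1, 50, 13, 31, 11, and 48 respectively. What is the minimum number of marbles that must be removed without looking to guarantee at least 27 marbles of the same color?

130

Treat the 7 colors as pigeonholes.
In the worst case we take at most 26 of each color, but all 1 lime, all 13 pink, and all 11 brown (fewer than 26), giving 26 + 1 + 26 + 13 + 26 + 11 + 26 = 129.
One more marble then forces some color to 27, so 129 + 1 = 130.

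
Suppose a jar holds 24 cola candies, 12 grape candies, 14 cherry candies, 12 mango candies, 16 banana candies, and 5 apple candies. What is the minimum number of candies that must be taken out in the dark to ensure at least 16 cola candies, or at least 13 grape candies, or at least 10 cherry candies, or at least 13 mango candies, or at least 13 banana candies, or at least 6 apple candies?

The worst case stops just short of every target: 15 cola, 12 grape, 9 cherry, 12 mango, 12 banana, 5 apple — 15 + 12 + 9 + 12 + 12 + 5 = 65 candies.
One more candy must push some flavor to its target, so 65 + 1 = 66.

66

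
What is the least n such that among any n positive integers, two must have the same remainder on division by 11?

12

Two integers differ by a multiple of 11 exactly when they share a remainder mod 11.
There are 11 residue classes mod 11, so 11 integers can all lie in distinct classes.
One more integer must repeat a residue, giving a difference divisible by 11. So n = 11 + 1 = 12.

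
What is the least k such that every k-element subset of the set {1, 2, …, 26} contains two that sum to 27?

14

Partition {1, …, 26} into 13 pairs: {1,26}, {2,25}, …, {13,14}.
Choosing 13 integers — say the integers 1 through 13 — takes one from each pair and avoids the property.
Choosing 14 forces two into the same pair by pigeonhole, and those sum to 27. So 14.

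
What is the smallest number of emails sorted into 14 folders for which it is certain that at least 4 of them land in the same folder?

43

There are 14 folders acting as pigeonholes.
With 14 × 3 = 42 emails we could place exactly 3 in each, with no class reaching 4.
One more forces some class to hold 4, so 42 + 1 = 43.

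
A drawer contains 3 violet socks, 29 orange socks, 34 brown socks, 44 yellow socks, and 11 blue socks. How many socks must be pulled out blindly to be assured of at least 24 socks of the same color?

84

Treat the 5 colors as pigeonholes.
In the worst case we take at most 23 of each color, but all 3 violet and all 11 blue (fewer than 23), giving 3 + 23 + 23 + 23 + 11 = 83.
One more sock then forces some color to 24, so 83 + 1 = 84.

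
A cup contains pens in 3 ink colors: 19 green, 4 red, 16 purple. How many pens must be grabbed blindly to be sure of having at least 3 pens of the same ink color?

7

The worst case takes 2 pens of each ink color without reaching 3 of any: 3 × 2 = 6.
The next pen must bring some ink color to 3, so 6 + 1 = 7.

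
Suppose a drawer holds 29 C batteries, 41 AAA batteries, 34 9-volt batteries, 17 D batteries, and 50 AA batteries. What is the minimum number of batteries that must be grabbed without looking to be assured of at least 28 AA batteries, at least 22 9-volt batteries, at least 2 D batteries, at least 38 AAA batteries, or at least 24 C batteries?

The worst case stops just short of every target: 23 C, 37 AAA, 21 9-volt, 1 D, 27 AA — 23 + 37 + 21 + 1 + 27 = 109 batteries.
One more battery must push some type to its target, so 109 + 1 = 110.

110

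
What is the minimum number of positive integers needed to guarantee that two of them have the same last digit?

11

There are 10 possible last digits acting as pigeonholes.
With 10 positive integers we could place one in each, avoiding any repeat.
One more forces some class to hold 2, so 10 + 1 = 11.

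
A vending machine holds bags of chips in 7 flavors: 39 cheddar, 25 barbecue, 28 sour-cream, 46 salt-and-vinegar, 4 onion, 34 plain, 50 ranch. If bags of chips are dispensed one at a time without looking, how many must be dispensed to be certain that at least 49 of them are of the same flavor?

225

In the worst case we take at most 48 of each flavor, but all 39 cheddar, all 25 barbecue, all 28 sour-cream, all 46 salt-and-vinegar, all 4 onion, and all 34 plain (fewer than 48), giving 39 + 25 + 28 + 46 + 4 + 34 + 48 = 224.
One more bag of chips then forces some flavor to 49, so 224 + 1 = 225.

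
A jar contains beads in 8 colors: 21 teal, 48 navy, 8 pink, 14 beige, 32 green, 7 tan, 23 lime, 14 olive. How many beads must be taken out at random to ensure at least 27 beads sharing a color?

In the worst case we take at most 26 of each color, but all 21 teal, all 8 pink, all 14 beige, all 7 tan, all 23 lime, and all 14 olive (fewer than 26), giving 21 + 26 + 8 + 14 + 26 + 7 + 23 + 14 = 139.
One more bead then forces some color to 27, so 139 + 1 = 140.

140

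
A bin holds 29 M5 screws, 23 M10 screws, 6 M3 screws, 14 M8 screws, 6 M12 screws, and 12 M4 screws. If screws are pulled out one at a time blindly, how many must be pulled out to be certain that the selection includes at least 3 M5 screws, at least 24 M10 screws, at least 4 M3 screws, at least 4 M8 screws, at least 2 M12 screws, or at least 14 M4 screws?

Each of the 6 sizes has its own threshold; avoid all of them simultaneously.
The worst case stops just short of every target: 2 M5, 23 M10, 3 M3, 3 M8, 1 M12, all 12 M4 — 2 + 23 + 3 + 3 + 1 + 12 = 44 screws.
One more screw must push some size to its target, so 44 + 1 = 45.

45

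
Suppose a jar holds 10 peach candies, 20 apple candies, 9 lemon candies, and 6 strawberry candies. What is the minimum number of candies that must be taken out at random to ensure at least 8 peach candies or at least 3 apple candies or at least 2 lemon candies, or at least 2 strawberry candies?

12

Each of the 4 flavors has its own threshold; avoid all of them simultaneously.
The worst case stops just short of every target: 7 peach, 2 apple, 1 lemon, 1 strawberry — 7 + 2 + 1 + 1 = 11 candies.
One more candy must push some flavor to its target, so 11 + 1 = 12.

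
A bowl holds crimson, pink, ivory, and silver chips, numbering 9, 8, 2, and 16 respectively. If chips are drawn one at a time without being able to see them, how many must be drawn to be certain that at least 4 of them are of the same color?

12

Treat the 4 colors as pigeonholes.
In the worst case we take at most 3 of each color, but all 2 ivory (fewer than 3), giving 3 + 3 + 2 + 3 = 11.
One more chip then forces some color to 4, so 11 + 1 = 12.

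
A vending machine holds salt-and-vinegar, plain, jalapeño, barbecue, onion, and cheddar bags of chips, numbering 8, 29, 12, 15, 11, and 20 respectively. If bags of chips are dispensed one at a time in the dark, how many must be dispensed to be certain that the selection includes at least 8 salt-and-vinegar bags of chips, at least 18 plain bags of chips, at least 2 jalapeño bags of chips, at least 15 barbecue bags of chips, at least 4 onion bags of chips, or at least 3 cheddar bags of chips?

The worst case stops just short of every target: 7 salt-and-vinegar, 17 plain, 1 jalapeño, 14 barbecue, 3 onion, 2 cheddar — 7 + 17 + 1 + 14 + 3 + 2 = 44 bags of chips.
One more bag of chips must push some flavor to its target, so 44 + 1 = 45.

45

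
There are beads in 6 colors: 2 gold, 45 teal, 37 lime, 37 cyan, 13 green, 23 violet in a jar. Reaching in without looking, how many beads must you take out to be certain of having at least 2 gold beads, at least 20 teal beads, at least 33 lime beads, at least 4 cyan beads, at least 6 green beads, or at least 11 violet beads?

71

Each of the 6 colors has its own threshold; avoid all of them simultaneously.
The worst case stops just short of every target: 1 gold, 19 teal, 32 lime, 3 cyan, 5 green, 10 violet — 1 + 19 + 32 + 3 + 5 + 10 = 70 beads.
One more bead must push some color to its target, so 70 + 1 = 71.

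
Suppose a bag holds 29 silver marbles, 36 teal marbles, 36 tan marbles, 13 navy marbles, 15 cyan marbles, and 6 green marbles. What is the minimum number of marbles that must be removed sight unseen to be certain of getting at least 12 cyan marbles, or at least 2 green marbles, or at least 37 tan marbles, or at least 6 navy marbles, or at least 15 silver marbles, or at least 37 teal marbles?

The worst case stops just short of every target: 14 silver, 36 teal, 36 tan, 5 navy, 11 cyan, 1 green — 14 + 36 + 36 + 5 + 11 + 1 = 103 marbles.
One more marble must push some color to its target, so 103 + 1 = 104.

104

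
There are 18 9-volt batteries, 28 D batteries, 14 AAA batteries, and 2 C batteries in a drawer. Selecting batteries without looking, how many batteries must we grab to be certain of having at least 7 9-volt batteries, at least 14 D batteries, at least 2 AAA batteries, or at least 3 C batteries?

23

Each of the 4 types has its own threshold; avoid all of them simultaneously.
The worst case stops just short of every target: 6 9-volt, 13 D, 1 AAA, 2 C — 6 + 13 + 1 + 2 = 22 batteries.
One more battery must push some type to its target, so 22 + 1 = 23.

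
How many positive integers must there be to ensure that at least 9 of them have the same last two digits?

801

There are 100 possible two-digit endings acting as pigeonholes.
With 100 × 8 = 800 positive integers we could place exactly 8 in each, with no class reaching 9.
One more forces some class to hold 9, so 800 + 1 = 801.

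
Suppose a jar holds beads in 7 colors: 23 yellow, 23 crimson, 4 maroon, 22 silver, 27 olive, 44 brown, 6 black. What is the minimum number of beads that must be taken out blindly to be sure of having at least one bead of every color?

146

The hardest color to obtain is maroon: we could draw every other bead first — 149 − 4 = 145 beads — without a single maroon one.
The next draw must be maroon, so 145 + 1 = 146.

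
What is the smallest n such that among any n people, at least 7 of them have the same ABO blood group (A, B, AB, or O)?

25

There are 4 ABO blood groups acting as pigeonholes.
With 4 × 6 = 24 people we could place exactly 6 in each, with no class reaching 7.
One more forces some class to hold 7, so 24 + 1 = 25.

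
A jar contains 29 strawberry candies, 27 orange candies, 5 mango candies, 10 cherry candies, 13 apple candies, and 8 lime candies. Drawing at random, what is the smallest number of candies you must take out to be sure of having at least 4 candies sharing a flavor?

The worst case takes 3 candies of each flavor without reaching 4 of any: 6 × 3 = 18.
The next candy must bring some flavor to 4, so 18 + 1 = 19.

19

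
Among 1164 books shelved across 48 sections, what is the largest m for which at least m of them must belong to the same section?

The 1164 books fall into 48 sections.
If each of the 48 sections held at most 24, the total would be at most 48 × 24 = 1152 < 1164, a contradiction.
So at least one holds ⌈1164/48⌉ = 25.

25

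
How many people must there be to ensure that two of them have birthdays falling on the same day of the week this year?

8

There are 7 days of the week acting as pigeonholes.
With 7 people we could place one in each, avoiding any repeat.
One more forces some class to hold 2, so 7 + 1 = 8.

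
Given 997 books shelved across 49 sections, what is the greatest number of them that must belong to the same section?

The 997 books fall into 49 sections.
If each of the 49 sections held at most 20, the total would be at most 49 × 20 = 980 < 997, a contradiction.
So at least one holds ⌈997/49⌉ = 21.

21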